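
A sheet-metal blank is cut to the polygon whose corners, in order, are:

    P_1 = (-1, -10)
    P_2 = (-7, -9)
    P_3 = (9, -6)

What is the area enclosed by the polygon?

Σ = (-61) + (123) + (-96) = -34
Area = |Σ|/2 = 17.

17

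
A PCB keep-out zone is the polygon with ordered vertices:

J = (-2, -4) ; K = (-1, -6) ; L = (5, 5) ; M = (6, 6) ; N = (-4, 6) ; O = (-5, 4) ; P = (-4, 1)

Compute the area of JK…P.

Apply the surveyor's formula: 2A = Σ (x_i·y_{i+1} − x_{i+1}·y_i), indices taken mod 7.
Σ = (8) + (25) + (0) + (60) + (14) + (11) + (18) = 136
Area = |Σ|/2 = 68.

68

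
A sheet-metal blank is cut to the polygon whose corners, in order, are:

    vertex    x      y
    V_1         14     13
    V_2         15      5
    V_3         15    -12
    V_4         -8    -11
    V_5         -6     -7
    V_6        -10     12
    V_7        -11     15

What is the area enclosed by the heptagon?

Apply Gauss's area formula: 2A = Σ (x_i·y_{i+1} − x_{i+1}·y_i), indices taken mod 7.
V_1→V_2: (14)(5) − (15)(13) = -125
V_2→V_3: (15)(-12) − (15)(5) = -255
V_3→V_4: (15)(-11) − (-8)(-12) = -261
V_4→V_5: (-8)(-7) − (-6)(-11) = -10
V_5→V_6: (-6)(12) − (-10)(-7) = -142
V_6→V_7: (-10)(15) − (-11)(12) = -18
V_7→V_1: (-11)(13) − (14)(15) = -353
Σ = -1164
Area = |Σ|/2 = 582.

582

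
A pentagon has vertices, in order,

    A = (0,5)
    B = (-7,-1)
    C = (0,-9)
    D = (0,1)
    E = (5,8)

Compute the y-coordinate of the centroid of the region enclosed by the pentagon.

Apply the surveyor's formula. First the cross-terms c_i = x_i·y_{i+1} − x_{i+1}·y_i:
  35, 63, 0, -5, 25  ⇒  2A = 118, A = 59.
Then Σ (y_i + y_{i+1})·c_i = -210, so ȳ = -210 / (6·59) = -35/59.

-35/59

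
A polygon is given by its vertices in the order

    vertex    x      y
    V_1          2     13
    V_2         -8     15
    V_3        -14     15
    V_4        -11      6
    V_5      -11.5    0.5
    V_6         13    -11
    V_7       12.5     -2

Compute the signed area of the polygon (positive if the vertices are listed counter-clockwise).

383.25

Apply Gauss's area formula: 2A = Σ (x_i·y_{i+1} − x_{i+1}·y_i), indices taken mod 7.
Cross-terms: 134, 90, 81, 63.5, 120, 111.5, 166.5  ⇒  Σ = 766.5
Signed area = Σ/2 = 383.25 (positive ⇒ counter-clockwise traversal).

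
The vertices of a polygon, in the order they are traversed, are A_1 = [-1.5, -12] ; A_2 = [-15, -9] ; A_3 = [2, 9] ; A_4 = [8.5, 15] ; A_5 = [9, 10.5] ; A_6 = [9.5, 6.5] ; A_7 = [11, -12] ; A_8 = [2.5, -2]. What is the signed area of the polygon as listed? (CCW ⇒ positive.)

Apply Gauss's area formula: 2A = Σ (x_i·y_{i+1} − x_{i+1}·y_i), indices taken mod 8.
Σ = (-166.5) + (-117) + (-46.5) + (-45.75) + (-41.25) + (-185.5) + (8) + (-33) = -627.5
Signed area = Σ/2 = -313.75 (negative ⇒ clockwise traversal).

-313.75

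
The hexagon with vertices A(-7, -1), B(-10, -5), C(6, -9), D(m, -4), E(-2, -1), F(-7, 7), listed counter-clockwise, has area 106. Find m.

Write out the shoelace sum; only the two edges meeting at D involve m:
2·Area = [(6·(-4) − m·(-9)) + (m·(-1) − (-2)·(-4))] + 180
       = 8·m + 148 = 212
⇒ m = 8.

8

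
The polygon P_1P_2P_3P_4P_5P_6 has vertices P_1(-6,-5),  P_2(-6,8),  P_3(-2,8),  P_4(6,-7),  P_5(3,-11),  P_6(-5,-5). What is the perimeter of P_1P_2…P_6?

|P_1P_2| = √((0)² + (13)²) = √169 = 13
|P_2P_3| = √((4)² + (0)²) = √16 = 4
|P_3P_4| = √((8)² + (-15)²) = √289 = 17
|P_4P_5| = √((-3)² + (-4)²) = √25 = 5
|P_5P_6| = √((-8)² + (6)²) = √100 = 10
|P_6P_1| = √((-1)² + (0)²) = √1 = 1
Perimeter = 13 + 4 + 17 + 5 + 10 + 1 = 50.

50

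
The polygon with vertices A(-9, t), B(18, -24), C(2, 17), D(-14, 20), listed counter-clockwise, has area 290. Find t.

The doubled signed area Σ (x_i y_{i+1} − x_{i+1} y_i) is linear in t.
With t=0 it equals 1028; the coefficient of t is -32 (from the two edges through A).
So -32·t + 1028 = 2·290 = 580 ⇒ t = 14.

14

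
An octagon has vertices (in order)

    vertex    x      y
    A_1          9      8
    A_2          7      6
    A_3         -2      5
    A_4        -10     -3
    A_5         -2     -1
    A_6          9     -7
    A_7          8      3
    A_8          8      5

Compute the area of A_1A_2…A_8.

123

Apply Gauss's area formula: 2A = Σ (x_i·y_{i+1} − x_{i+1}·y_i), indices taken mod 8.
Cross-terms: -2, 47, 56, 4, 23, 83, 16, 19  ⇒  Σ = 246
Area = |Σ|/2 = 123.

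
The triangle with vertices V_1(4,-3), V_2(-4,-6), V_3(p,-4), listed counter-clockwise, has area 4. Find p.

4

Write out the shoelace sum; only the two edges meeting at V_3 involve p:
2·Area = [((-4)·(-4) − p·(-6)) + (p·(-3) − 4·(-4))] + -36
       = 3·p + -4 = 8
⇒ p = 4.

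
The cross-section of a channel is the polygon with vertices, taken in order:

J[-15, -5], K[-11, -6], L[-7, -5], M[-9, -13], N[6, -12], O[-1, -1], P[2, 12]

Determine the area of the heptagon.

211

J→K: (-15)(-6) − (-11)(-5) = 35
K→L: (-11)(-5) − (-7)(-6) = 13
L→M: (-7)(-13) − (-9)(-5) = 46
M→N: (-9)(-12) − (6)(-13) = 186
N→O: (6)(-1) − (-1)(-12) = -18
O→P: (-1)(12) − (2)(-1) = -10
P→J: (2)(-5) − (-15)(12) = 170
Σ = 422
Area = |Σ|/2 = 211.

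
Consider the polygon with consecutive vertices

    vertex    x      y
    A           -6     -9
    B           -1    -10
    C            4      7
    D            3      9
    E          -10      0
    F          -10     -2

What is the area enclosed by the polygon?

143.5

Apply the shoelace formula: 2A = Σ (x_i·y_{i+1} − x_{i+1}·y_i), indices taken mod 6.
Σ = (51) + (33) + (15) + (90) + (20) + (78) = 287
Area = |Σ|/2 = 143.5.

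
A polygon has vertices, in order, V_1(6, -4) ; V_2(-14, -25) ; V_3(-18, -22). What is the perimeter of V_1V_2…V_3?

|V_1V_2| = √((-20)² + (-21)²) = √841 = 29
|V_2V_3| = √((-4)² + (3)²) = √25 = 5
|V_3V_1| = √((24)² + (18)²) = √900 = 30
Perimeter = 29 + 5 + 30 = 64.

64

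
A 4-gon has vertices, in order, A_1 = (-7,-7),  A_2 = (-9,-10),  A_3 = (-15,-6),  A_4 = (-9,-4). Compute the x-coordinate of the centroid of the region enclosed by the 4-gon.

Apply the shoelace (surveyor's) formula. First the cross-terms c_i = x_i·y_{i+1} − x_{i+1}·y_i:
  7, -96, 6, 35  ⇒  2A = -48, A = -24.
Then Σ (x_i + x_{i+1})·c_i = 1488, so x̄ = 1488 / (6·(-24)) = -31/3.

-31/3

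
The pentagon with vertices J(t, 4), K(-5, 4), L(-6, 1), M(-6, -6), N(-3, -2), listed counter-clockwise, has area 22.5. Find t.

-3

Write out the shoelace sum; only the two edges meeting at J involve t:
2·Area = [((-3)·4 − t·(-2)) + (t·4 − (-5)·4)] + 55
       = 6·t + 63 = 45
⇒ t = -3.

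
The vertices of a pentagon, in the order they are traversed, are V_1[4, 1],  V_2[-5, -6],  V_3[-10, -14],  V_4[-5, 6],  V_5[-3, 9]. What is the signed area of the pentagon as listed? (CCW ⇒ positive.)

-102.5

Apply the shoelace formula: 2A = Σ (x_i·y_{i+1} − x_{i+1}·y_i), indices taken mod 5.
Cross-terms: -19, 10, -130, -27, -39  ⇒  Σ = -205
Signed area = Σ/2 = -102.5 (negative ⇒ clockwise traversal).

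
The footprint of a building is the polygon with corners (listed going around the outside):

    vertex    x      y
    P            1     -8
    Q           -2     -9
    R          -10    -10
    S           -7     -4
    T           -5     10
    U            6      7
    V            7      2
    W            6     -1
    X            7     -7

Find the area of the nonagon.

225

P→Q: (1)(-9) − (-2)(-8) = -25
Q→R: (-2)(-10) − (-10)(-9) = -70
R→S: (-10)(-4) − (-7)(-10) = -30
S→T: (-7)(10) − (-5)(-4) = -90
T→U: (-5)(7) − (6)(10) = -95
U→V: (6)(2) − (7)(7) = -37
V→W: (7)(-1) − (6)(2) = -19
W→X: (6)(-7) − (7)(-1) = -35
X→P: (7)(-8) − (1)(-7) = -49
Σ = -450
Area = |Σ|/2 = 225.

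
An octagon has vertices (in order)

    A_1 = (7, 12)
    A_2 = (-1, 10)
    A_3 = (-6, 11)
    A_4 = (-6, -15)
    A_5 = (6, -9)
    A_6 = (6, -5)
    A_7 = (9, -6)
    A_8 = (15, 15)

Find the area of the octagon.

382

Apply the surveyor's formula: 2A = Σ (x_i·y_{i+1} − x_{i+1}·y_i), indices taken mod 8.
Σ = (82) + (49) + (156) + (144) + (24) + (9) + (225) + (75) = 764
Area = |Σ|/2 = 382.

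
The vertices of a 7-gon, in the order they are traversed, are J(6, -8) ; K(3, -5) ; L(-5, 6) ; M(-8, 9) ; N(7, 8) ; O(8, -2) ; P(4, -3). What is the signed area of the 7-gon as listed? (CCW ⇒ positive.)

Apply the shoelace (surveyor's) formula: 2A = Σ (x_i·y_{i+1} − x_{i+1}·y_i), indices taken mod 7.
Cross-terms: -6, -7, 3, -127, -78, -16, -14  ⇒  Σ = -245
Signed area = Σ/2 = -122.5 (negative ⇒ clockwise traversal).

-122.5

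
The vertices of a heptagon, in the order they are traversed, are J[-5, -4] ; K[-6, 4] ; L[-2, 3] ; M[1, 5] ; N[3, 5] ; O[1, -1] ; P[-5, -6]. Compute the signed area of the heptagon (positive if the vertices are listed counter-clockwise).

Apply the shoelace formula: 2A = Σ (x_i·y_{i+1} − x_{i+1}·y_i), indices taken mod 7.
J→K: (-5)(4) − (-6)(-4) = -44
K→L: (-6)(3) − (-2)(4) = -10
L→M: (-2)(5) − (1)(3) = -13
M→N: (1)(5) − (3)(5) = -10
N→O: (3)(-1) − (1)(5) = -8
O→P: (1)(-6) − (-5)(-1) = -11
P→J: (-5)(-4) − (-5)(-6) = -10
Σ = -106
Signed area = Σ/2 = -53 (negative ⇒ clockwise traversal).

-53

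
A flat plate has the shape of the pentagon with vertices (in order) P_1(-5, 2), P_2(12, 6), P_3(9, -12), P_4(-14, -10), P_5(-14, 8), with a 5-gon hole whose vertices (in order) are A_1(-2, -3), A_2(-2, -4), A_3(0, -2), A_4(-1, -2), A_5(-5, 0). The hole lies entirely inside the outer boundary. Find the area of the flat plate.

Outer boundary:
Apply Gauss's area formula: 2A = Σ (x_i·y_{i+1} − x_{i+1}·y_i), indices taken mod 5.
Cross-terms: -54, -198, -258, -252, 12  ⇒  Σ = -750
Area = |Σ|/2 = 375.
Hole:
Apply the surveyor's formula: 2A = Σ (x_i·y_{i+1} − x_{i+1}·y_i), indices taken mod 5.
Σ = (2) + (4) + (-2) + (-10) + (15) = 9
Area = |Σ|/2 = 4.5.
Net area = 375 − 4.5 = 370.5.

370.5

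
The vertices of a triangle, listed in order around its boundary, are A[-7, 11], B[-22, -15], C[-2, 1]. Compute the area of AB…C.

A→B: (-7)(-15) − (-22)(11) = 347
B→C: (-22)(1) − (-2)(-15) = -52
C→A: (-2)(11) − (-7)(1) = -15
Σ = 280
Area = |Σ|/2 = 140.

140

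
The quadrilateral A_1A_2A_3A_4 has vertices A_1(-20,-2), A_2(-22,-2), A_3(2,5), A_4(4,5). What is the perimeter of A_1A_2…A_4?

54

|A_1A_2| = √((-2)² + (0)²) = √4 = 2
|A_2A_3| = √((24)² + (7)²) = √625 = 25
|A_3A_4| = √((2)² + (0)²) = √4 = 2
|A_4A_1| = √((-24)² + (-7)²) = √625 = 25
Perimeter = 2 + 25 + 2 + 25 = 54.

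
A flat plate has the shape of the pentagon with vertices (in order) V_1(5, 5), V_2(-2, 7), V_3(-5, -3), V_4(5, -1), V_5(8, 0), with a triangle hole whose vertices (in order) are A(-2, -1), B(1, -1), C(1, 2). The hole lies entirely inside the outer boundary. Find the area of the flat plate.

72.5

Outer boundary:
Apply Gauss's area formula: 2A = Σ (x_i·y_{i+1} − x_{i+1}·y_i), indices taken mod 5.
Σ = (45) + (41) + (20) + (8) + (40) = 154
Area = |Σ|/2 = 77.
Hole:
Σ = (3) + (3) + (3) = 9
Area = |Σ|/2 = 4.5.
Net area = 77 − 4.5 = 72.5.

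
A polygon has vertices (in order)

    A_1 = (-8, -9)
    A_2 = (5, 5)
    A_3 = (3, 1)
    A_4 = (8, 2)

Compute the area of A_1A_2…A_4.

31.5

Apply the shoelace formula: 2A = Σ (x_i·y_{i+1} − x_{i+1}·y_i), indices taken mod 4.
Cross-terms: 5, -10, -2, -56  ⇒  Σ = -63
Area = |Σ|/2 = 31.5.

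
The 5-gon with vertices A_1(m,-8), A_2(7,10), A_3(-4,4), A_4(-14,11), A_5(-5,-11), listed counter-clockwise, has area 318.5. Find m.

12

Write out the shoelace sum; only the two edges meeting at A_1 involve m:
2·Area = [((-5)·(-8) − m·(-11)) + (m·10 − 7·(-8))] + 289
       = 21·m + 385 = 637
⇒ m = 12.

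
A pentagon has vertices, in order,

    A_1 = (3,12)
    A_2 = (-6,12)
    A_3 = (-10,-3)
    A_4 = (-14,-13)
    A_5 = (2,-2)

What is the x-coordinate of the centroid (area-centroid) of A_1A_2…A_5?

-857/209

Apply the surveyor's formula. First the cross-terms c_i = x_i·y_{i+1} − x_{i+1}·y_i:
  108, 138, 88, 54, 30  ⇒  2A = 418, A = 209.
Then Σ (x_i + x_{i+1})·c_i = -5142, so x̄ = -5142 / (6·209) = -857/209.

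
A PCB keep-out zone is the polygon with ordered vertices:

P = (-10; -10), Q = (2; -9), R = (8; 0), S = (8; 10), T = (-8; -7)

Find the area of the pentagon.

Apply Gauss's area formula: 2A = Σ (x_i·y_{i+1} − x_{i+1}·y_i), indices taken mod 5.
P→Q: (-10)(-9) − (2)(-10) = 110
Q→R: (2)(0) − (8)(-9) = 72
R→S: (8)(10) − (8)(0) = 80
S→T: (8)(-7) − (-8)(10) = 24
T→P: (-8)(-10) − (-10)(-7) = 10
Σ = 296
Area = |Σ|/2 = 148.

148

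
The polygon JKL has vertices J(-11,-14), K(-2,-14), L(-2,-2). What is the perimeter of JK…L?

|JK| = √((9)² + (0)²) = √81 = 9
|KL| = √((0)² + (12)²) = √144 = 12
|LJ| = √((-9)² + (-12)²) = √225 = 15
Perimeter = 9 + 12 + 15 = 36.

36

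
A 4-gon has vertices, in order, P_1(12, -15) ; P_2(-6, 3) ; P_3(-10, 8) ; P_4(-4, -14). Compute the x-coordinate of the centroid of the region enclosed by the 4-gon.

-155/246

Apply the shoelace (surveyor's) formula. First the cross-terms c_i = x_i·y_{i+1} − x_{i+1}·y_i:
  -54, -18, 172, 228  ⇒  2A = 328, A = 164.
Then Σ (x_i + x_{i+1})·c_i = -620, so x̄ = -620 / (6·164) = -155/246.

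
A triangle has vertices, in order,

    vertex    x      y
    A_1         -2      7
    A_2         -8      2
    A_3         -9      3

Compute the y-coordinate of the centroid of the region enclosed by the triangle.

4

Apply the surveyor's formula. First the cross-terms c_i = x_i·y_{i+1} − x_{i+1}·y_i:
  52, -6, -57  ⇒  2A = -11, A = -5.5.
Then Σ (y_i + y_{i+1})·c_i = -132, so ȳ = -132 / (6·(-5.5)) = 4.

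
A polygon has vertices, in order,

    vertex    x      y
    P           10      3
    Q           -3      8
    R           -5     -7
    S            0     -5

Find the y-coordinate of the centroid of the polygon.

Apply the shoelace (surveyor's) formula. First the cross-terms c_i = x_i·y_{i+1} − x_{i+1}·y_i:
  89, 61, 25, 50  ⇒  2A = 225, A = 112.5.
Then Σ (y_i + y_{i+1})·c_i = 640, so ȳ = 640 / (6·112.5) = 128/135.

128/135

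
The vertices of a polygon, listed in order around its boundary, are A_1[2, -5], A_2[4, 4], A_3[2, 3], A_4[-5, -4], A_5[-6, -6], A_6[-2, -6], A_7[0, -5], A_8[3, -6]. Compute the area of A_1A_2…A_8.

45.5

Σ = (28) + (4) + (7) + (6) + (24) + (10) + (15) + (-3) = 91
Area = |Σ|/2 = 45.5.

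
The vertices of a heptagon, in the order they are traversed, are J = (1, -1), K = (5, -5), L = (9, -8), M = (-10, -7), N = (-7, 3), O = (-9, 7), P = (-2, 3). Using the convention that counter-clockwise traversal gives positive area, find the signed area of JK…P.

Apply the surveyor's formula: 2A = Σ (x_i·y_{i+1} − x_{i+1}·y_i), indices taken mod 7.
Σ = (0) + (5) + (-143) + (-79) + (-22) + (-13) + (-1) = -253
Signed area = Σ/2 = -126.5 (negative ⇒ clockwise traversal).

-126.5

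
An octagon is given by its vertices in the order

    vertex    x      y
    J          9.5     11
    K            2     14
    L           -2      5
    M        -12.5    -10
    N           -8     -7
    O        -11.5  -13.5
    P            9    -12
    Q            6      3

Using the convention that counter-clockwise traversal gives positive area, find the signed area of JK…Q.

Σ = (111) + (38) + (82.5) + (7.5) + (27.5) + (259.5) + (99) + (37.5) = 662.5
Signed area = Σ/2 = 331.25 (positive ⇒ counter-clockwise traversal).

331.25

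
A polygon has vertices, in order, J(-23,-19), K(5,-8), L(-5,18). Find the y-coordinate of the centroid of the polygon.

-3

Apply Gauss's area formula. First the cross-terms c_i = x_i·y_{i+1} − x_{i+1}·y_i:
  279, 50, 509  ⇒  2A = 838, A = 419.
Then Σ (y_i + y_{i+1})·c_i = -7542, so ȳ = -7542 / (6·419) = -3.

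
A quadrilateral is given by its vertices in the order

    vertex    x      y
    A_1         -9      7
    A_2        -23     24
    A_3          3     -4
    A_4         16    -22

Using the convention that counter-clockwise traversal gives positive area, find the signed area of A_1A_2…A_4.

-61.5

A_1→A_2: (-9)(24) − (-23)(7) = -55
A_2→A_3: (-23)(-4) − (3)(24) = 20
A_3→A_4: (3)(-22) − (16)(-4) = -2
A_4→A_1: (16)(7) − (-9)(-22) = -86
Σ = -123
Signed area = Σ/2 = -61.5 (negative ⇒ clockwise traversal).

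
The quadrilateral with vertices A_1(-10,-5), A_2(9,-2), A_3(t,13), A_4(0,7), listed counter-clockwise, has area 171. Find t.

10

Write out the shoelace sum; only the two edges meeting at A_3 involve t:
2·Area = [(9·13 − t·(-2)) + (t·7 − 0·13)] + 135
       = 9·t + 252 = 342
⇒ t = 10.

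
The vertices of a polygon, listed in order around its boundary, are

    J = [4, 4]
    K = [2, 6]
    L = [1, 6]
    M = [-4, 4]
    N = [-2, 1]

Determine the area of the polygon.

Apply the surveyor's formula: 2A = Σ (x_i·y_{i+1} − x_{i+1}·y_i), indices taken mod 5.
Σ = (16) + (6) + (28) + (4) + (-12) = 42
Area = |Σ|/2 = 21.

21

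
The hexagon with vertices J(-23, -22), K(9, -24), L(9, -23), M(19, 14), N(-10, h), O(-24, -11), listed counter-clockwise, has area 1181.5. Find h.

The doubled signed area Σ (x_i y_{i+1} − x_{i+1} y_i) is linear in h.
With h=0 it equals 1847; the coefficient of h is 43 (from the two edges through N).
So 43·h + 1847 = 2·1181.5 = 2363 ⇒ h = 12.

12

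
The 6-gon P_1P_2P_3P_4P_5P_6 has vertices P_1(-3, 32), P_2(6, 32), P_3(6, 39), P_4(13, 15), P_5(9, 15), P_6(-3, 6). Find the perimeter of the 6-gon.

|P_1P_2| = √((9)² + (0)²) = √81 = 9
|P_2P_3| = √((0)² + (7)²) = √49 = 7
|P_3P_4| = √((7)² + (-24)²) = √625 = 25
|P_4P_5| = √((-4)² + (0)²) = √16 = 4
|P_5P_6| = √((-12)² + (-9)²) = √225 = 15
|P_6P_1| = √((0)² + (26)²) = √676 = 26
Perimeter = 9 + 7 + 25 + 4 + 15 + 26 = 86.

86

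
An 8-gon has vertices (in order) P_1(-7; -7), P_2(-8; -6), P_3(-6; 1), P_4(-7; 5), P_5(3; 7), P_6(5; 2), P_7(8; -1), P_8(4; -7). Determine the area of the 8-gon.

162

P_1→P_2: (-7)(-6) − (-8)(-7) = -14
P_2→P_3: (-8)(1) − (-6)(-6) = -44
P_3→P_4: (-6)(5) − (-7)(1) = -23
P_4→P_5: (-7)(7) − (3)(5) = -64
P_5→P_6: (3)(2) − (5)(7) = -29
P_6→P_7: (5)(-1) − (8)(2) = -21
P_7→P_8: (8)(-7) − (4)(-1) = -52
P_8→P_1: (4)(-7) − (-7)(-7) = -77
Σ = -324
Area = |Σ|/2 = 162.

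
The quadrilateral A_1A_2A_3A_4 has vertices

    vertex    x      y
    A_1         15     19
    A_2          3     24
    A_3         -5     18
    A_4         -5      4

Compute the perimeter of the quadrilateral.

|A_1A_2| = √((-12)² + (5)²) = √169 = 13
|A_2A_3| = √((-8)² + (-6)²) = √100 = 10
|A_3A_4| = √((0)² + (-14)²) = √196 = 14
|A_4A_1| = √((20)² + (15)²) = √625 = 25
Perimeter = 13 + 10 + 14 + 25 = 62.

62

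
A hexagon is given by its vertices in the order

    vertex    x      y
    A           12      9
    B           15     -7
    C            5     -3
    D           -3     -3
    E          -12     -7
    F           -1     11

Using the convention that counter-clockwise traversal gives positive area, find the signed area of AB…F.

A→B: (12)(-7) − (15)(9) = -219
B→C: (15)(-3) − (5)(-7) = -10
C→D: (5)(-3) − (-3)(-3) = -24
D→E: (-3)(-7) − (-12)(-3) = -15
E→F: (-12)(11) − (-1)(-7) = -139
F→A: (-1)(9) − (12)(11) = -141
Σ = -548
Signed area = Σ/2 = -274 (negative ⇒ clockwise traversal).

-274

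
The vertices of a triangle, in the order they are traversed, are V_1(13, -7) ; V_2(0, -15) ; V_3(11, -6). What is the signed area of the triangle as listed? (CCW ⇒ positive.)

Apply Gauss's area formula: 2A = Σ (x_i·y_{i+1} − x_{i+1}·y_i), indices taken mod 3.
V_1→V_2: (13)(-15) − (0)(-7) = -195
V_2→V_3: (0)(-6) − (11)(-15) = 165
V_3→V_1: (11)(-7) − (13)(-6) = 1
Σ = -29
Signed area = Σ/2 = -14.5 (negative ⇒ clockwise traversal).

-14.5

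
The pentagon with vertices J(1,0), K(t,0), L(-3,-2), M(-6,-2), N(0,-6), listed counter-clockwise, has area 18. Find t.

0

The doubled signed area Σ (x_i y_{i+1} − x_{i+1} y_i) is linear in t.
With t=0 it equals 36; the coefficient of t is -2 (from the two edges through K).
So -2·t + 36 = 2·18 = 36 ⇒ t = 0.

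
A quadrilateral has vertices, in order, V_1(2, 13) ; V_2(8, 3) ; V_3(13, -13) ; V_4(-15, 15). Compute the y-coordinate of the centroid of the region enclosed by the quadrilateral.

1073/233

Apply Gauss's area formula. First the cross-terms c_i = x_i·y_{i+1} − x_{i+1}·y_i:
  -98, -143, 0, -225  ⇒  2A = -466, A = -233.
Then Σ (y_i + y_{i+1})·c_i = -6438, so ȳ = -6438 / (6·(-233)) = 1073/233.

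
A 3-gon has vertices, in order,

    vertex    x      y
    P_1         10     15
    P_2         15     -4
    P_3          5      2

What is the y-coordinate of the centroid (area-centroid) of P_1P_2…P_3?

Apply the shoelace formula. First the cross-terms c_i = x_i·y_{i+1} − x_{i+1}·y_i:
  -265, 50, 55  ⇒  2A = -160, A = -80.
Then Σ (y_i + y_{i+1})·c_i = -2080, so ȳ = -2080 / (6·(-80)) = 13/3.

13/3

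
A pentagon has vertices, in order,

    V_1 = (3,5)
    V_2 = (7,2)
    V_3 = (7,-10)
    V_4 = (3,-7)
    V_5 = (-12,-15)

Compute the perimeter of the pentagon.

64

|V_1V_2| = √((4)² + (-3)²) = √25 = 5
|V_2V_3| = √((0)² + (-12)²) = √144 = 12
|V_3V_4| = √((-4)² + (3)²) = √25 = 5
|V_4V_5| = √((-15)² + (-8)²) = √289 = 17
|V_5V_1| = √((15)² + (20)²) = √625 = 25
Perimeter = 5 + 12 + 5 + 17 + 25 = 64.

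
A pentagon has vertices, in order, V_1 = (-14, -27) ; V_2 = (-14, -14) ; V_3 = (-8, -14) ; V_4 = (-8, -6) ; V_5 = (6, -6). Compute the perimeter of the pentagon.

70

|V_1V_2| = √((0)² + (13)²) = √169 = 13
|V_2V_3| = √((6)² + (0)²) = √36 = 6
|V_3V_4| = √((0)² + (8)²) = √64 = 8
|V_4V_5| = √((14)² + (0)²) = √196 = 14
|V_5V_1| = √((-20)² + (-21)²) = √841 = 29
Perimeter = 13 + 6 + 8 + 14 + 29 = 70.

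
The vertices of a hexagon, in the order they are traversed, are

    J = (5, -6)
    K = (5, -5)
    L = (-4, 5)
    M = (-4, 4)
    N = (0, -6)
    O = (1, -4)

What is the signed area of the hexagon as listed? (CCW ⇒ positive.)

Σ = (5) + (5) + (4) + (24) + (6) + (14) = 58
Signed area = Σ/2 = 29 (positive ⇒ counter-clockwise traversal).

29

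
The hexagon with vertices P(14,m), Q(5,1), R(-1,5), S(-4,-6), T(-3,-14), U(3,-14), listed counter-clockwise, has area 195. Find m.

-3

Write out the shoelace sum; only the two edges meeting at P involve m:
2·Area = [(3·m − 14·(-14)) + (14·1 − 5·m)] + 174
       = -2·m + 384 = 390
⇒ m = -3.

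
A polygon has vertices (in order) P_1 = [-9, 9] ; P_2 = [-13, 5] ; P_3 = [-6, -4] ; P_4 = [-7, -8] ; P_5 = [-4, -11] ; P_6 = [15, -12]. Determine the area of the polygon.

229.5

Apply Gauss's area formula: 2A = Σ (x_i·y_{i+1} − x_{i+1}·y_i), indices taken mod 6.
Cross-terms: 72, 82, 20, 45, 213, 27  ⇒  Σ = 459
Area = |Σ|/2 = 229.5.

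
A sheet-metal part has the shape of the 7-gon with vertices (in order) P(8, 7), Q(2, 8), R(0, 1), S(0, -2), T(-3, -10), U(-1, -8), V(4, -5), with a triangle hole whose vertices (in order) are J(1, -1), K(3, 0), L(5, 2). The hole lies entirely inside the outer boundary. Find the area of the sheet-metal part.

Outer boundary:
Cross-terms: 50, 2, 0, -6, 14, 37, 68  ⇒  Σ = 165
Area = |Σ|/2 = 82.5.
Hole:
J→K: (1)(0) − (3)(-1) = 3
K→L: (3)(2) − (5)(0) = 6
L→J: (5)(-1) − (1)(2) = -7
Σ = 2
Area = |Σ|/2 = 1.
Net area = 82.5 − 1 = 81.5.

81.5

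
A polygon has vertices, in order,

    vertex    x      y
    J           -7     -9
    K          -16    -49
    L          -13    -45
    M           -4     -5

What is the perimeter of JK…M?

|JK| = √((-9)² + (-40)²) = √1681 = 41
|KL| = √((3)² + (4)²) = √25 = 5
|LM| = √((9)² + (40)²) = √1681 = 41
|MJ| = √((-3)² + (-4)²) = √25 = 5
Perimeter = 41 + 5 + 41 + 5 = 92.

92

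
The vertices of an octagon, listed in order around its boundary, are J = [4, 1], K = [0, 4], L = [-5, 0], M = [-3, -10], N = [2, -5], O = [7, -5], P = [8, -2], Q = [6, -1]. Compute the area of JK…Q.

Σ = (16) + (20) + (50) + (35) + (25) + (26) + (4) + (10) = 186
Area = |Σ|/2 = 93.

93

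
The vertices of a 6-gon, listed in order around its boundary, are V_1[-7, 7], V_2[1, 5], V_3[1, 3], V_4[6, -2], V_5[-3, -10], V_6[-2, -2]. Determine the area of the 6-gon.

86

V_1→V_2: (-7)(5) − (1)(7) = -42
V_2→V_3: (1)(3) − (1)(5) = -2
V_3→V_4: (1)(-2) − (6)(3) = -20
V_4→V_5: (6)(-10) − (-3)(-2) = -66
V_5→V_6: (-3)(-2) − (-2)(-10) = -14
V_6→V_1: (-2)(7) − (-7)(-2) = -28
Σ = -172
Area = |Σ|/2 = 86.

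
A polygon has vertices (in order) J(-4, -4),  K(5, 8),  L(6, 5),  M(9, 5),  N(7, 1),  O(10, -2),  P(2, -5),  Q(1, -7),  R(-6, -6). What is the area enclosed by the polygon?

Apply the shoelace (surveyor's) formula: 2A = Σ (x_i·y_{i+1} − x_{i+1}·y_i), indices taken mod 9.
J→K: (-4)(8) − (5)(-4) = -12
K→L: (5)(5) − (6)(8) = -23
L→M: (6)(5) − (9)(5) = -15
M→N: (9)(1) − (7)(5) = -26
N→O: (7)(-2) − (10)(1) = -24
O→P: (10)(-5) − (2)(-2) = -46
P→Q: (2)(-7) − (1)(-5) = -9
Q→R: (1)(-6) − (-6)(-7) = -48
R→J: (-6)(-4) − (-4)(-6) = 0
Σ = -203
Area = |Σ|/2 = 101.5.

101.5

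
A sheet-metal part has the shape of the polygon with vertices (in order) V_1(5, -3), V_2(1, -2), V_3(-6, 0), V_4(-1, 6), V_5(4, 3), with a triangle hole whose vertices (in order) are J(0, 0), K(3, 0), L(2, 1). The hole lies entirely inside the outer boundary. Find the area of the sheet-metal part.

53

Outer boundary:
Cross-terms: -7, -12, -36, -27, -27  ⇒  Σ = -109
Area = |Σ|/2 = 54.5.
Hole:
Σ = (0) + (3) + (0) = 3
Area = |Σ|/2 = 1.5.
Net area = 54.5 − 1.5 = 53.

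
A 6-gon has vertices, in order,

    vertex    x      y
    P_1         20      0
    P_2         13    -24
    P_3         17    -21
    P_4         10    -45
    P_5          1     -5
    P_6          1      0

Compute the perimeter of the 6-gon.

120

|P_1P_2| = √((-7)² + (-24)²) = √625 = 25
|P_2P_3| = √((4)² + (3)²) = √25 = 5
|P_3P_4| = √((-7)² + (-24)²) = √625 = 25
|P_4P_5| = √((-9)² + (40)²) = √1681 = 41
|P_5P_6| = √((0)² + (5)²) = √25 = 5
|P_6P_1| = √((19)² + (0)²) = √361 = 19
Perimeter = 25 + 5 + 25 + 41 + 5 + 19 = 120.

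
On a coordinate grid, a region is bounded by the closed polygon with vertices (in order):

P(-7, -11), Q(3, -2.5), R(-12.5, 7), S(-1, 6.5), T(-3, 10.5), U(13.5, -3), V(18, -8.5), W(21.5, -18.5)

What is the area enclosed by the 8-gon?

Σ = (50.5) + (-10.25) + (-74.25) + (9) + (-132.75) + (-60.75) + (-150.25) + (-366) = -734.75
Area = |Σ|/2 = 367.375.

367.375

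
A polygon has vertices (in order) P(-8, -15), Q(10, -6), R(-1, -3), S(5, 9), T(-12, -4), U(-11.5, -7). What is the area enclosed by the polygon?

Apply the shoelace formula: 2A = Σ (x_i·y_{i+1} − x_{i+1}·y_i), indices taken mod 6.
Σ = (198) + (-36) + (6) + (88) + (38) + (116.5) = 410.5
Area = |Σ|/2 = 205.25.

205.25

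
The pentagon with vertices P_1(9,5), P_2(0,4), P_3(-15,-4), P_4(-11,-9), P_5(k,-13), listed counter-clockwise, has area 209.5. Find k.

-2

The doubled signed area Σ (x_i y_{i+1} − x_{i+1} y_i) is linear in k.
With k=0 it equals 447; the coefficient of k is 14 (from the two edges through P_5).
So 14·k + 447 = 2·209.5 = 419 ⇒ k = -2.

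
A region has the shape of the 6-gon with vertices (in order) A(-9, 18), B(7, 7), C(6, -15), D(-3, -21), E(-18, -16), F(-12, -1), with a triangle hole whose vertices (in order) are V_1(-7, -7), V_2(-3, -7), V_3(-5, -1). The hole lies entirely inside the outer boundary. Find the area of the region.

Outer boundary:
Apply the surveyor's formula: 2A = Σ (x_i·y_{i+1} − x_{i+1}·y_i), indices taken mod 6.
Σ = (-189) + (-147) + (-171) + (-330) + (-174) + (-225) = -1236
Area = |Σ|/2 = 618.
Hole:
Apply the shoelace (surveyor's) formula: 2A = Σ (x_i·y_{i+1} − x_{i+1}·y_i), indices taken mod 3.
V_1→V_2: (-7)(-7) − (-3)(-7) = 28
V_2→V_3: (-3)(-1) − (-5)(-7) = -32
V_3→V_1: (-5)(-7) − (-7)(-1) = 28
Σ = 24
Area = |Σ|/2 = 12.
Net area = 618 − 12 = 606.

606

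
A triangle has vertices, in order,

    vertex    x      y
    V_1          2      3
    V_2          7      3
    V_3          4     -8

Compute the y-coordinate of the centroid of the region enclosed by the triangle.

Apply Gauss's area formula. First the cross-terms c_i = x_i·y_{i+1} − x_{i+1}·y_i:
  -15, -68, 28  ⇒  2A = -55, A = -27.5.
Then Σ (y_i + y_{i+1})·c_i = 110, so ȳ = 110 / (6·(-27.5)) = -2/3.

-2/3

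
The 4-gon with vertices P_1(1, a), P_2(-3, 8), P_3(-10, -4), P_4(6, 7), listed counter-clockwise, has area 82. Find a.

13

The doubled signed area Σ (x_i y_{i+1} − x_{i+1} y_i) is linear in a.
With a=0 it equals 47; the coefficient of a is 9 (from the two edges through P_1).
So 9·a + 47 = 2·82 = 164 ⇒ a = 13.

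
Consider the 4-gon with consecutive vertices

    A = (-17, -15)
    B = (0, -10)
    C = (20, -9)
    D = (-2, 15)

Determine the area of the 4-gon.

468.5

Apply the shoelace formula: 2A = Σ (x_i·y_{i+1} − x_{i+1}·y_i), indices taken mod 4.
Σ = (170) + (200) + (282) + (285) = 937
Area = |Σ|/2 = 468.5.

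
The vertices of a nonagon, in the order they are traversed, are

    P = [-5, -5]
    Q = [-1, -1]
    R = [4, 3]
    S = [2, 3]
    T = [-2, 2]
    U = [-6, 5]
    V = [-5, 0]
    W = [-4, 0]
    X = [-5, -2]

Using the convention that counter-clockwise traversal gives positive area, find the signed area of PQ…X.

Apply the shoelace (surveyor's) formula: 2A = Σ (x_i·y_{i+1} − x_{i+1}·y_i), indices taken mod 9.
Σ = (0) + (1) + (6) + (10) + (2) + (25) + (0) + (8) + (15) = 67
Signed area = Σ/2 = 33.5 (positive ⇒ counter-clockwise traversal).

33.5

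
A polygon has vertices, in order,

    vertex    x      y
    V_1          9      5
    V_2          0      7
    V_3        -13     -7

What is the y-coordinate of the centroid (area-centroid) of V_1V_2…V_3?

5/3

Apply the surveyor's formula. First the cross-terms c_i = x_i·y_{i+1} − x_{i+1}·y_i:
  63, 91, -2  ⇒  2A = 152, A = 76.
Then Σ (y_i + y_{i+1})·c_i = 760, so ȳ = 760 / (6·76) = 5/3.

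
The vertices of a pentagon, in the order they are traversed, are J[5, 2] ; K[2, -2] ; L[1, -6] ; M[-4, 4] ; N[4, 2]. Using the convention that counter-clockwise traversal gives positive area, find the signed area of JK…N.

J→K: (5)(-2) − (2)(2) = -14
K→L: (2)(-6) − (1)(-2) = -10
L→M: (1)(4) − (-4)(-6) = -20
M→N: (-4)(2) − (4)(4) = -24
N→J: (4)(2) − (5)(2) = -2
Σ = -70
Signed area = Σ/2 = -35 (negative ⇒ clockwise traversal).

-35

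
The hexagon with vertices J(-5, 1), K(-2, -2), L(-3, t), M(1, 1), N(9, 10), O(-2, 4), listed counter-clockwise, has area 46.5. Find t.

The doubled signed area Σ (x_i y_{i+1} − x_{i+1} y_i) is linear in t.
With t=0 it equals 78; the coefficient of t is -3 (from the two edges through L).
So -3·t + 78 = 2·46.5 = 93 ⇒ t = -5.

-5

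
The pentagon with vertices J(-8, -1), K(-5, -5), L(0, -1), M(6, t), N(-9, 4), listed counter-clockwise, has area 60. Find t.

Write out the shoelace sum; only the two edges meeting at M involve t:
2·Area = [(0·t − 6·(-1)) + (6·4 − (-9)·t)] + 81
       = 9·t + 111 = 120
⇒ t = 1.

1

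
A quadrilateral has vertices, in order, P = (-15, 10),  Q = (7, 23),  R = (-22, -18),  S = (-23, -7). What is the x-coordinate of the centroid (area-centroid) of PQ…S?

Apply Gauss's area formula. First the cross-terms c_i = x_i·y_{i+1} − x_{i+1}·y_i:
  -415, 380, -260, -335  ⇒  2A = -630, A = -315.
Then Σ (x_i + x_{i+1})·c_i = 22050, so x̄ = 22050 / (6·(-315)) = -35/3.

-35/3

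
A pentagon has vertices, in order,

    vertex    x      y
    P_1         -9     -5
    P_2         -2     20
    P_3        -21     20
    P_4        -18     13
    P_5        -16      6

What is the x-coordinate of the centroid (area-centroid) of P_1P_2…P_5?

-2399/219

Apply the shoelace formula. First the cross-terms c_i = x_i·y_{i+1} − x_{i+1}·y_i:
  -190, 380, 87, 100, 134  ⇒  2A = 511, A = 255.5.
Then Σ (x_i + x_{i+1})·c_i = -16793, so x̄ = -16793 / (6·255.5) = -2399/219.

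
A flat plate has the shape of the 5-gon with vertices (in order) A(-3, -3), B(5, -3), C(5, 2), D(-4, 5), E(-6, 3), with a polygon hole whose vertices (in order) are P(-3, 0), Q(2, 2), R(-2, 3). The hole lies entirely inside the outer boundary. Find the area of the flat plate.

Outer boundary:
Cross-terms: 24, 25, 33, 18, 27  ⇒  Σ = 127
Area = |Σ|/2 = 63.5.
Hole:
Apply Gauss's area formula: 2A = Σ (x_i·y_{i+1} − x_{i+1}·y_i), indices taken mod 3.
P→Q: (-3)(2) − (2)(0) = -6
Q→R: (2)(3) − (-2)(2) = 10
R→P: (-2)(0) − (-3)(3) = 9
Σ = 13
Area = |Σ|/2 = 6.5.
Net area = 63.5 − 6.5 = 57.

57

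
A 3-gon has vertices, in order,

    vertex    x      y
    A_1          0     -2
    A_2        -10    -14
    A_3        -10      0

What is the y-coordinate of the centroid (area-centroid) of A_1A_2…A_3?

-16/3

Apply the surveyor's formula. First the cross-terms c_i = x_i·y_{i+1} − x_{i+1}·y_i:
  -20, -140, 20  ⇒  2A = -140, A = -70.
Then Σ (y_i + y_{i+1})·c_i = 2240, so ȳ = 2240 / (6·(-70)) = -16/3.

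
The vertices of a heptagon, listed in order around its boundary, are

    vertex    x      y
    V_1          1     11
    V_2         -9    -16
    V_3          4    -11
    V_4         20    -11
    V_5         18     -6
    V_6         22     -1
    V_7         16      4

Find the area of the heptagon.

Apply the surveyor's formula: 2A = Σ (x_i·y_{i+1} − x_{i+1}·y_i), indices taken mod 7.
Σ = (83) + (163) + (176) + (78) + (114) + (104) + (172) = 890
Area = |Σ|/2 = 445.

445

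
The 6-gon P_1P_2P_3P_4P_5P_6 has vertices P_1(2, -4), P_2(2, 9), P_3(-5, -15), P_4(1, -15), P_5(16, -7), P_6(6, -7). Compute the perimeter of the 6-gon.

76

|P_1P_2| = √((0)² + (13)²) = √169 = 13
|P_2P_3| = √((-7)² + (-24)²) = √625 = 25
|P_3P_4| = √((6)² + (0)²) = √36 = 6
|P_4P_5| = √((15)² + (8)²) = √289 = 17
|P_5P_6| = √((-10)² + (0)²) = √100 = 10
|P_6P_1| = √((-4)² + (3)²) = √25 = 5
Perimeter = 13 + 25 + 6 + 17 + 10 + 5 = 76.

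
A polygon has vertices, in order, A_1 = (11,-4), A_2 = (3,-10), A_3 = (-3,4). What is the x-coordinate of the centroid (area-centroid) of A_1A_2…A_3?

11/3

Apply the surveyor's formula. First the cross-terms c_i = x_i·y_{i+1} − x_{i+1}·y_i:
  -98, -18, -32  ⇒  2A = -148, A = -74.
Then Σ (x_i + x_{i+1})·c_i = -1628, so x̄ = -1628 / (6·(-74)) = 11/3.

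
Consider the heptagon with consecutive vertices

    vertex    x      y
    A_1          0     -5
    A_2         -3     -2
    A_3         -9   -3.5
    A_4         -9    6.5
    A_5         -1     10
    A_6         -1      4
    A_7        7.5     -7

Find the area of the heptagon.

125.25

Apply the shoelace (surveyor's) formula: 2A = Σ (x_i·y_{i+1} − x_{i+1}·y_i), indices taken mod 7.
Cross-terms: -15, -7.5, -90, -83.5, 6, -23, -37.5  ⇒  Σ = -250.5
Area = |Σ|/2 = 125.25.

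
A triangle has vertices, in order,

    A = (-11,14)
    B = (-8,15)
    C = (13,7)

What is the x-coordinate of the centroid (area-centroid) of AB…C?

Apply the surveyor's formula. First the cross-terms c_i = x_i·y_{i+1} − x_{i+1}·y_i:
  -53, -251, 259  ⇒  2A = -45, A = -22.5.
Then Σ (x_i + x_{i+1})·c_i = 270, so x̄ = 270 / (6·(-22.5)) = -2.

-2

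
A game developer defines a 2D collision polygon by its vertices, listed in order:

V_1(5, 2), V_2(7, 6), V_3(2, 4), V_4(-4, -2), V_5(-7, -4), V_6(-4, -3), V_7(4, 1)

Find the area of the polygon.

Apply the shoelace (surveyor's) formula: 2A = Σ (x_i·y_{i+1} − x_{i+1}·y_i), indices taken mod 7.
Σ = (16) + (16) + (12) + (2) + (5) + (8) + (3) = 62
Area = |Σ|/2 = 31.

31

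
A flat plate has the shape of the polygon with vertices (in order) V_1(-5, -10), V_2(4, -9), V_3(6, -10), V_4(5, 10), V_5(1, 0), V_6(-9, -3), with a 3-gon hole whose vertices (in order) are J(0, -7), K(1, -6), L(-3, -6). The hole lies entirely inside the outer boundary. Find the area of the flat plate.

Outer boundary:
Apply the shoelace (surveyor's) formula: 2A = Σ (x_i·y_{i+1} − x_{i+1}·y_i), indices taken mod 6.
Σ = (85) + (14) + (110) + (-10) + (-3) + (75) = 271
Area = |Σ|/2 = 135.5.
Hole:
Cross-terms: 7, -24, 21  ⇒  Σ = 4
Area = |Σ|/2 = 2.
Net area = 135.5 − 2 = 133.5.

133.5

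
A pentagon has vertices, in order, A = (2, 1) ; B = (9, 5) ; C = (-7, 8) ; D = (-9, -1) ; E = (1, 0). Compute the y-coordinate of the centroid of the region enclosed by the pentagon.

650/189

Apply the shoelace formula. First the cross-terms c_i = x_i·y_{i+1} − x_{i+1}·y_i:
  1, 107, 79, 1, 1  ⇒  2A = 189, A = 94.5.
Then Σ (y_i + y_{i+1})·c_i = 1950, so ȳ = 1950 / (6·94.5) = 650/189.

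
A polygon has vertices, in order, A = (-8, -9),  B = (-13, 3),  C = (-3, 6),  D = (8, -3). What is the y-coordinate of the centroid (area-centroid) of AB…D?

-28/23

Apply Gauss's area formula. First the cross-terms c_i = x_i·y_{i+1} − x_{i+1}·y_i:
  -141, -69, -39, -96  ⇒  2A = -345, A = -172.5.
Then Σ (y_i + y_{i+1})·c_i = 1260, so ȳ = 1260 / (6·(-172.5)) = -28/23.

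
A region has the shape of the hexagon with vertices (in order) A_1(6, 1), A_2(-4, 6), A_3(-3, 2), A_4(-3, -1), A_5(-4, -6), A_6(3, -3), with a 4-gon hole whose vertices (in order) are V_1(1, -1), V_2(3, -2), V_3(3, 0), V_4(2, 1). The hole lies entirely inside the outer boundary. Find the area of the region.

Outer boundary:
Apply the shoelace formula: 2A = Σ (x_i·y_{i+1} − x_{i+1}·y_i), indices taken mod 6.
Cross-terms: 40, 10, 9, 14, 30, 21  ⇒  Σ = 124
Area = |Σ|/2 = 62.
Hole:
Σ = (1) + (6) + (3) + (-3) = 7
Area = |Σ|/2 = 3.5.
Net area = 62 − 3.5 = 58.5.

58.5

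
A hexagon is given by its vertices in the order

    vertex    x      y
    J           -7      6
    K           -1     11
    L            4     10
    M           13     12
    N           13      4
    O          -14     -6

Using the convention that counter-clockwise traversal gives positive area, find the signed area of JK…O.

-229.5

Σ = (-71) + (-54) + (-82) + (-104) + (-22) + (-126) = -459
Signed area = Σ/2 = -229.5 (negative ⇒ clockwise traversal).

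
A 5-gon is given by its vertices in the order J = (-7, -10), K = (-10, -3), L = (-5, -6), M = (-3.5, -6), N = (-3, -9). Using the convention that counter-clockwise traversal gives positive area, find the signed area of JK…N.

Apply Gauss's area formula: 2A = Σ (x_i·y_{i+1} − x_{i+1}·y_i), indices taken mod 5.
Σ = (-79) + (45) + (9) + (13.5) + (-33) = -44.5
Signed area = Σ/2 = -22.25 (negative ⇒ clockwise traversal).

-22.25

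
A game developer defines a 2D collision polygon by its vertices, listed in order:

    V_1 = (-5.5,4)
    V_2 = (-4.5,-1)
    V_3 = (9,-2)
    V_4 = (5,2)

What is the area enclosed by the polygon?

Apply the shoelace formula: 2A = Σ (x_i·y_{i+1} − x_{i+1}·y_i), indices taken mod 4.
Σ = (23.5) + (18) + (28) + (31) = 100.5
Area = |Σ|/2 = 50.25.

50.25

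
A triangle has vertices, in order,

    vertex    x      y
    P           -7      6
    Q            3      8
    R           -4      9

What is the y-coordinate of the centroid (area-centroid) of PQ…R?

23/3

Apply the shoelace formula. First the cross-terms c_i = x_i·y_{i+1} − x_{i+1}·y_i:
  -74, 59, 39  ⇒  2A = 24, A = 12.
Then Σ (y_i + y_{i+1})·c_i = 552, so ȳ = 552 / (6·12) = 23/3.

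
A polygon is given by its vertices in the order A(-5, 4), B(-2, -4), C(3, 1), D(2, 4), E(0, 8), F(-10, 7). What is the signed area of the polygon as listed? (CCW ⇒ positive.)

Apply the shoelace formula: 2A = Σ (x_i·y_{i+1} − x_{i+1}·y_i), indices taken mod 6.
Σ = (28) + (10) + (10) + (16) + (80) + (-5) = 139
Signed area = Σ/2 = 69.5 (positive ⇒ counter-clockwise traversal).

69.5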